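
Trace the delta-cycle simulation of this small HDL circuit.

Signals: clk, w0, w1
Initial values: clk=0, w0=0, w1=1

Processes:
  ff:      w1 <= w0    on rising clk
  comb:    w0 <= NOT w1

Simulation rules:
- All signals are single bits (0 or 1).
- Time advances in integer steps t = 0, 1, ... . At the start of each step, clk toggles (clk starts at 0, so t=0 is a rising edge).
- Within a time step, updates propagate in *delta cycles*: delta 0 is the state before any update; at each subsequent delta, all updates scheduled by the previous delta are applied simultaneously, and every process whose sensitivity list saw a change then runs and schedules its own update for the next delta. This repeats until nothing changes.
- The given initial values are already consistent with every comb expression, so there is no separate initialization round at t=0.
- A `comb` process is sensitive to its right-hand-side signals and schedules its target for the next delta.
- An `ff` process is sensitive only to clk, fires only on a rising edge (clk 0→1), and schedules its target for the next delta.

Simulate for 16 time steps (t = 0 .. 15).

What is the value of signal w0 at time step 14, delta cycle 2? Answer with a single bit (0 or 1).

t=0 Δ0: w0=0 w1=1 clk=0
  Δ1: clk:0→1
  Δ2: w1:1→0
  Δ3: w0:0→1
  (3Δ to stable)
t=1 Δ0: w0=1 w1=0 clk=1
  Δ1: clk:1→0
  (1Δ to stable)
t=2 Δ0: w0=1 w1=0 clk=0
  Δ1: clk:0→1
  Δ2: w1:0→1
  Δ3: w0:1→0
  (3Δ to stable)
t=3 Δ0: w0=0 w1=1 clk=1
  Δ1: clk:1→0
  (1Δ to stable)
t=4 Δ0: w0=0 w1=1 clk=0
  Δ1: clk:0→1
  Δ2: w1:1→0
  Δ3: w0:0→1
  (3Δ to stable)
t=5 Δ0: w0=1 w1=0 clk=1
  Δ1: clk:1→0
  (1Δ to stable)
t=6 Δ0: w0=1 w1=0 clk=0
  Δ1: clk:0→1
  Δ2: w1:0→1
  Δ3: w0:1→0
  (3Δ to stable)
t=7 Δ0: w0=0 w1=1 clk=1
  Δ1: clk:1→0
  (1Δ to stable)
t=8 Δ0: w0=0 w1=1 clk=0
  Δ1: clk:0→1
  Δ2: w1:1→0
  Δ3: w0:0→1
  (3Δ to stable)
t=9 Δ0: w0=1 w1=0 clk=1
  Δ1: clk:1→0
  (1Δ to stable)
t=10 Δ0: w0=1 w1=0 clk=0
  Δ1: clk:0→1
  Δ2: w1:0→1
  Δ3: w0:1→0
  (3Δ to stable)
t=11 Δ0: w0=0 w1=1 clk=1
  Δ1: clk:1→0
  (1Δ to stable)
t=12 Δ0: w0=0 w1=1 clk=0
  Δ1: clk:0→1
  Δ2: w1:1→0
  Δ3: w0:0→1
  (3Δ to stable)
t=13 Δ0: w0=1 w1=0 clk=1
  Δ1: clk:1→0
  (1Δ to stable)
t=14 Δ0: w0=1 w1=0 clk=0
  Δ1: clk:0→1
  Δ2: w1:0→1
  Δ3: w0:1→0
  (3Δ to stable)
t=15 Δ0: w0=0 w1=1 clk=1
  Δ1: clk:1→0
  (1Δ to stable)

1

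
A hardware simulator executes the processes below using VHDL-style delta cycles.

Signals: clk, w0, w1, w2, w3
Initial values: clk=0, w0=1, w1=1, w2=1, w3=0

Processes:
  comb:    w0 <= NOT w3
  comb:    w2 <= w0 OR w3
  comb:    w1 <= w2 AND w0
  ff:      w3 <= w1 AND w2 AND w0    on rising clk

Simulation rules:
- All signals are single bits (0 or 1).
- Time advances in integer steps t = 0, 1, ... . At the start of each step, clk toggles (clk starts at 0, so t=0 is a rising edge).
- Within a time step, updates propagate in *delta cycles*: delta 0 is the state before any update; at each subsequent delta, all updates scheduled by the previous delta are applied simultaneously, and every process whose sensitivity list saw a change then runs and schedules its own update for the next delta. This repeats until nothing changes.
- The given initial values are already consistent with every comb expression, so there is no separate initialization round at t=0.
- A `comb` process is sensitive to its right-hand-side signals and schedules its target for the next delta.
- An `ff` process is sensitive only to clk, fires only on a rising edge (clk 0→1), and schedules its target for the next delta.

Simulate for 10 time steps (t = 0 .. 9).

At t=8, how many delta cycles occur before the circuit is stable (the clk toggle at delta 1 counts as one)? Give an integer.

t=0 Δ0: w3=0 w2=1 w0=1 w1=1 clk=0
  Δ1: clk:0→1
  Δ2: w3:0→1
  Δ3: w0:1→0
  Δ4: w1:1→0
  (4Δ to stable)
t=1 Δ0: w3=1 w2=1 w0=0 w1=0 clk=1
  Δ1: clk:1→0
  (1Δ to stable)
t=2 Δ0: w3=1 w2=1 w0=0 w1=0 clk=0
  Δ1: clk:0→1
  Δ2: w3:1→0
  Δ3: w2:1→0, w0:0→1
  Δ4: w2:0→1
  Δ5: w1:0→1
  (5Δ to stable)
t=3 Δ0: w3=0 w2=1 w0=1 w1=1 clk=1
  Δ1: clk:1→0
  (1Δ to stable)
t=4 Δ0: w3=0 w2=1 w0=1 w1=1 clk=0
  Δ1: clk:0→1
  Δ2: w3:0→1
  Δ3: w0:1→0
  Δ4: w1:1→0
  (4Δ to stable)
t=5 Δ0: w3=1 w2=1 w0=0 w1=0 clk=1
  Δ1: clk:1→0
  (1Δ to stable)
t=6 Δ0: w3=1 w2=1 w0=0 w1=0 clk=0
  Δ1: clk:0→1
  Δ2: w3:1→0
  Δ3: w2:1→0, w0:0→1
  Δ4: w2:0→1
  Δ5: w1:0→1
  (5Δ to stable)
t=7 Δ0: w3=0 w2=1 w0=1 w1=1 clk=1
  Δ1: clk:1→0
  (1Δ to stable)
t=8 Δ0: w3=0 w2=1 w0=1 w1=1 clk=0
  Δ1: clk:0→1
  Δ2: w3:0→1
  Δ3: w0:1→0
  Δ4: w1:1→0
  (4Δ to stable)
t=9 Δ0: w3=1 w2=1 w0=0 w1=0 clk=1
  Δ1: clk:1→0
  (1Δ to stable)

4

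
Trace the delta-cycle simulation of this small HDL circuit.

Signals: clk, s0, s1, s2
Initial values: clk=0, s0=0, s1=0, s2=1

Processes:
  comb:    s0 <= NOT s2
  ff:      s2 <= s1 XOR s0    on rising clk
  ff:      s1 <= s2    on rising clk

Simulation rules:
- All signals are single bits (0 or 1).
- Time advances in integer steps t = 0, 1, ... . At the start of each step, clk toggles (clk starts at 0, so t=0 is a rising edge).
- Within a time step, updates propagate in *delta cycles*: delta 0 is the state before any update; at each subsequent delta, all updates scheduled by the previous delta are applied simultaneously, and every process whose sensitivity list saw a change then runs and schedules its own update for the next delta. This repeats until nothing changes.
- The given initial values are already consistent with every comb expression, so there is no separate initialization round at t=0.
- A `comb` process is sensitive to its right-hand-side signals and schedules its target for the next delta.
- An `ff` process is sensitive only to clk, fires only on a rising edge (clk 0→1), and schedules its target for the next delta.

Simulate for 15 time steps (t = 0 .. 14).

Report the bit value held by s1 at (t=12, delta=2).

1

t=0 Δ0: s1=0 s0=0 clk=0 s2=1
  Δ1: clk:0→1
  Δ2: s1:0→1, s2:1→0
  Δ3: s0:0→1
  (3Δ to stable)
t=1 Δ0: s1=1 s0=1 clk=1 s2=0
  Δ1: clk:1→0
  (1Δ to stable)
t=2 Δ0: s1=1 s0=1 clk=0 s2=0
  Δ1: clk:0→1
  Δ2: s1:1→0
  (2Δ to stable)
t=3 Δ0: s1=0 s0=1 clk=1 s2=0
  Δ1: clk:1→0
  (1Δ to stable)
t=4 Δ0: s1=0 s0=1 clk=0 s2=0
  Δ1: clk:0→1
  Δ2: s2:0→1
  Δ3: s0:1→0
  (3Δ to stable)
t=5 Δ0: s1=0 s0=0 clk=1 s2=1
  Δ1: clk:1→0
  (1Δ to stable)
t=6 Δ0: s1=0 s0=0 clk=0 s2=1
  Δ1: clk:0→1
  Δ2: s1:0→1, s2:1→0
  Δ3: s0:0→1
  (3Δ to stable)
t=7 Δ0: s1=1 s0=1 clk=1 s2=0
  Δ1: clk:1→0
  (1Δ to stable)
t=8 Δ0: s1=1 s0=1 clk=0 s2=0
  Δ1: clk:0→1
  Δ2: s1:1→0
  (2Δ to stable)
t=9 Δ0: s1=0 s0=1 clk=1 s2=0
  Δ1: clk:1→0
  (1Δ to stable)
t=10 Δ0: s1=0 s0=1 clk=0 s2=0
  Δ1: clk:0→1
  Δ2: s2:0→1
  Δ3: s0:1→0
  (3Δ to stable)
t=11 Δ0: s1=0 s0=0 clk=1 s2=1
  Δ1: clk:1→0
  (1Δ to stable)
t=12 Δ0: s1=0 s0=0 clk=0 s2=1
  Δ1: clk:0→1
  Δ2: s1:0→1, s2:1→0
  Δ3: s0:0→1
  (3Δ to stable)
t=13 Δ0: s1=1 s0=1 clk=1 s2=0
  Δ1: clk:1→0
  (1Δ to stable)
t=14 Δ0: s1=1 s0=1 clk=0 s2=0
  Δ1: clk:0→1
  Δ2: s1:1→0
  (2Δ to stable)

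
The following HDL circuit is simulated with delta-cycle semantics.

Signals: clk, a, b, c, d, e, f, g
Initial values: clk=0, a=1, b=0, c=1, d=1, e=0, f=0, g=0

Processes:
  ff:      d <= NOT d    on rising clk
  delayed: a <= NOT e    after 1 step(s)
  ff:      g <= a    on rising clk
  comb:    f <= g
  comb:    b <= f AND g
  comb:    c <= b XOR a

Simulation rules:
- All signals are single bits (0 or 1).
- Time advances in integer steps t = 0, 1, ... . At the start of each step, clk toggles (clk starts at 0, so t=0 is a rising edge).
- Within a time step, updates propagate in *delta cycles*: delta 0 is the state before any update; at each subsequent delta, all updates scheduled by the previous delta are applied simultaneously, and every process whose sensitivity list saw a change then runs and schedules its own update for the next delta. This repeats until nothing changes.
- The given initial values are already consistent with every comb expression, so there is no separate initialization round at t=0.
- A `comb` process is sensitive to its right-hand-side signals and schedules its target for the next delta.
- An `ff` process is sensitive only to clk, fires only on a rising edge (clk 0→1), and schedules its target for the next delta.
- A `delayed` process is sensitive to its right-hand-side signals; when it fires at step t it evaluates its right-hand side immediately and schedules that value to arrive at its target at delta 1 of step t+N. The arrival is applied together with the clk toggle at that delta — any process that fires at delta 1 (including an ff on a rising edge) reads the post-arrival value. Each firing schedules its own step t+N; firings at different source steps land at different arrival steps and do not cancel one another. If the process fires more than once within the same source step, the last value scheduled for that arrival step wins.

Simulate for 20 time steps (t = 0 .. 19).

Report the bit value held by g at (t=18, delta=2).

1

t=0 Δ0: a=1 clk=0 c=1 e=0 d=1 f=0 g=0 b=0
  Δ1: clk:0→1
  Δ2: d:1→0, g:0→1
  Δ3: f:0→1
  Δ4: b:0→1
  Δ5: c:1→0
  (5Δ to stable)
t=1 Δ0: a=1 clk=1 c=0 e=0 d=0 f=1 g=1 b=1
  Δ1: clk:1→0
  (1Δ to stable)
t=2 Δ0: a=1 clk=0 c=0 e=0 d=0 f=1 g=1 b=1
  Δ1: clk:0→1
  Δ2: d:0→1
  (2Δ to stable)
t=3 Δ0: a=1 clk=1 c=0 e=0 d=1 f=1 g=1 b=1
  Δ1: clk:1→0
  (1Δ to stable)
t=4 Δ0: a=1 clk=0 c=0 e=0 d=1 f=1 g=1 b=1
  Δ1: clk:0→1
  Δ2: d:1→0
  (2Δ to stable)
t=5 Δ0: a=1 clk=1 c=0 e=0 d=0 f=1 g=1 b=1
  Δ1: clk:1→0
  (1Δ to stable)
t=6 Δ0: a=1 clk=0 c=0 e=0 d=0 f=1 g=1 b=1
  Δ1: clk:0→1
  Δ2: d:0→1
  (2Δ to stable)
t=7 Δ0: a=1 clk=1 c=0 e=0 d=1 f=1 g=1 b=1
  Δ1: clk:1→0
  (1Δ to stable)
t=8 Δ0: a=1 clk=0 c=0 e=0 d=1 f=1 g=1 b=1
  Δ1: clk:0→1
  Δ2: d:1→0
  (2Δ to stable)
t=9 Δ0: a=1 clk=1 c=0 e=0 d=0 f=1 g=1 b=1
  Δ1: clk:1→0
  (1Δ to stable)
t=10 Δ0: a=1 clk=0 c=0 e=0 d=0 f=1 g=1 b=1
  Δ1: clk:0→1
  Δ2: d:0→1
  (2Δ to stable)
t=11 Δ0: a=1 clk=1 c=0 e=0 d=1 f=1 g=1 b=1
  Δ1: clk:1→0
  (1Δ to stable)
t=12 Δ0: a=1 clk=0 c=0 e=0 d=1 f=1 g=1 b=1
  Δ1: clk:0→1
  Δ2: d:1→0
  (2Δ to stable)
t=13 Δ0: a=1 clk=1 c=0 e=0 d=0 f=1 g=1 b=1
  Δ1: clk:1→0
  (1Δ to stable)
t=14 Δ0: a=1 clk=0 c=0 e=0 d=0 f=1 g=1 b=1
  Δ1: clk:0→1
  Δ2: d:0→1
  (2Δ to stable)
t=15 Δ0: a=1 clk=1 c=0 e=0 d=1 f=1 g=1 b=1
  Δ1: clk:1→0
  (1Δ to stable)
t=16 Δ0: a=1 clk=0 c=0 e=0 d=1 f=1 g=1 b=1
  Δ1: clk:0→1
  Δ2: d:1→0
  (2Δ to stable)
t=17 Δ0: a=1 clk=1 c=0 e=0 d=0 f=1 g=1 b=1
  Δ1: clk:1→0
  (1Δ to stable)
t=18 Δ0: a=1 clk=0 c=0 e=0 d=0 f=1 g=1 b=1
  Δ1: clk:0→1
  Δ2: d:0→1
  (2Δ to stable)
t=19 Δ0: a=1 clk=1 c=0 e=0 d=1 f=1 g=1 b=1
  Δ1: clk:1→0
  (1Δ to stable)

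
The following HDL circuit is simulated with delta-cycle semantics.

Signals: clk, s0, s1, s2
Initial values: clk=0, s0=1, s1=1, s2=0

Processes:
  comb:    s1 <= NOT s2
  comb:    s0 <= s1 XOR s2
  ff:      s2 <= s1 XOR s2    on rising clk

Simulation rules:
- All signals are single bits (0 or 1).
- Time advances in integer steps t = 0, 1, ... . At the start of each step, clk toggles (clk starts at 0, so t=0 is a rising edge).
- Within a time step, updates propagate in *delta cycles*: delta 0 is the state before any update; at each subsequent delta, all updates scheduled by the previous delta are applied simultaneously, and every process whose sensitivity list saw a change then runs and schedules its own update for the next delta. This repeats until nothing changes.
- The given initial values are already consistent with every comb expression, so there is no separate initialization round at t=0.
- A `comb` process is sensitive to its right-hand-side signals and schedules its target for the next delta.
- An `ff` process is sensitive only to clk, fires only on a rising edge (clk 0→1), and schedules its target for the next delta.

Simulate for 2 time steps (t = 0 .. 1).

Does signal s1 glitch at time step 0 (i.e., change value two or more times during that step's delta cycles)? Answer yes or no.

no

t0.Δ0 s2=0 s1=1 s0=1 clk=0
t0.Δ1 s2=0 s1=1 s0=1 clk=1
t0.Δ2 s2=1 s1=1 s0=1 clk=1
t0.Δ3 s2=1 s1=0 s0=0 clk=1
t0.Δ4 s2=1 s1=0 s0=1 clk=1
t1.Δ0 s2=1 s1=0 s0=1 clk=1
t1.Δ1 s2=1 s1=0 s0=1 clk=0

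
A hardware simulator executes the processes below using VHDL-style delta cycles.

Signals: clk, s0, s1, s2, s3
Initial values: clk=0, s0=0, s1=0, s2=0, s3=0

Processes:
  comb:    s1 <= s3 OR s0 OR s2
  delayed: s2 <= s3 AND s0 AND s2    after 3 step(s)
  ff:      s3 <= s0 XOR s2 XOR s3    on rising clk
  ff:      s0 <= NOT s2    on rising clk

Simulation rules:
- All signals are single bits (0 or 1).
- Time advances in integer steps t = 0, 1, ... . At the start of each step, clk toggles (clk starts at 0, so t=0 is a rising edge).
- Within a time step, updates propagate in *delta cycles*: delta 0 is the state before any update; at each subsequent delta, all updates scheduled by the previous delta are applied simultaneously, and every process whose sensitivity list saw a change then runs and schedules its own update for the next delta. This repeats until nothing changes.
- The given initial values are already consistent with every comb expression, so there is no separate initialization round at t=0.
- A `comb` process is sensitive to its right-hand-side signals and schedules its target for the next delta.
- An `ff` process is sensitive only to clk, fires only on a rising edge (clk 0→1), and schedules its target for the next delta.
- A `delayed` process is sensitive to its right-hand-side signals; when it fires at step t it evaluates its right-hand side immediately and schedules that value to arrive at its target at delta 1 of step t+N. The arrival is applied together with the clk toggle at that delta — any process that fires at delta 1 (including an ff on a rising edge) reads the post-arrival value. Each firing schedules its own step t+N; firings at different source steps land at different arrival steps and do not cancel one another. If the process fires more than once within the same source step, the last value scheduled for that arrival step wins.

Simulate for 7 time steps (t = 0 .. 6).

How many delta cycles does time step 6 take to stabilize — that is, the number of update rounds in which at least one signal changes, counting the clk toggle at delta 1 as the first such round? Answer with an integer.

2

t=0 Δ0: s3=0 s0=0 s2=0 s1=0 clk=0
  Δ1: clk:0→1
  Δ2: s0:0→1
  Δ3: s1:0→1
  (3Δ to stable)
t=1 Δ0: s3=0 s0=1 s2=0 s1=1 clk=1
  Δ1: clk:1→0
  (1Δ to stable)
t=2 Δ0: s3=0 s0=1 s2=0 s1=1 clk=0
  Δ1: clk:0→1
  Δ2: s3:0→1
  (2Δ to stable)
t=3 Δ0: s3=1 s0=1 s2=0 s1=1 clk=1
  Δ1: clk:1→0
  (1Δ to stable)
t=4 Δ0: s3=1 s0=1 s2=0 s1=1 clk=0
  Δ1: clk:0→1
  Δ2: s3:1→0
  (2Δ to stable)
t=5 Δ0: s3=0 s0=1 s2=0 s1=1 clk=1
  Δ1: clk:1→0
  (1Δ to stable)
t=6 Δ0: s3=0 s0=1 s2=0 s1=1 clk=0
  Δ1: clk:0→1
  Δ2: s3:0→1
  (2Δ to stable)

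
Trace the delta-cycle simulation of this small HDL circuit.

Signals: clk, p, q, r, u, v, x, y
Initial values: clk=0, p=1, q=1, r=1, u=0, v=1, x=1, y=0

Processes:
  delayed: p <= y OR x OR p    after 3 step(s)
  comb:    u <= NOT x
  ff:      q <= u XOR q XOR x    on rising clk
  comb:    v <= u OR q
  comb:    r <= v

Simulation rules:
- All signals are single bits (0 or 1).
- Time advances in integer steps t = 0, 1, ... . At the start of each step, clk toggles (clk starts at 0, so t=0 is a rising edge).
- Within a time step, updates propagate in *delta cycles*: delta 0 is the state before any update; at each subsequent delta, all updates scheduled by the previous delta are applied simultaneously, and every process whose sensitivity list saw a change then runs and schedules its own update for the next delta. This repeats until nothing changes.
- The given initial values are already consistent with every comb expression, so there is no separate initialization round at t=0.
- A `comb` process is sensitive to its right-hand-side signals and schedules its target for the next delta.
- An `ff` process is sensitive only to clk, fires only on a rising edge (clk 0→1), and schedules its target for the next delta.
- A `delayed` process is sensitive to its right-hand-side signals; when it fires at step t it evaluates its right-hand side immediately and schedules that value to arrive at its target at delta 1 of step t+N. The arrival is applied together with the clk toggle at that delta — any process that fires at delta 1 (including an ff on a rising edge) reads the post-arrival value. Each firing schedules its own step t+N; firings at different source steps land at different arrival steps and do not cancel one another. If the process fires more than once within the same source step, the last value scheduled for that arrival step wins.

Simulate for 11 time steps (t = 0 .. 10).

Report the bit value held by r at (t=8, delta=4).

[bits: q,x,y,r,clk,u,p,v]
t=0: Δ0=11010011 Δ1=11011011 Δ2=01011011 Δ3=01011010 Δ4=01001010 | 4Δ
t=1: Δ0=01001010 Δ1=01000010 | 1Δ
t=2: Δ0=01000010 Δ1=01001010 Δ2=11001010 Δ3=11001011 Δ4=11011011 | 4Δ
t=3: Δ0=11011011 Δ1=11010011 | 1Δ
t=4: Δ0=11010011 Δ1=11011011 Δ2=01011011 Δ3=01011010 Δ4=01001010 | 4Δ
t=5: Δ0=01001010 Δ1=01000010 | 1Δ
t=6: Δ0=01000010 Δ1=01001010 Δ2=11001010 Δ3=11001011 Δ4=11011011 | 4Δ
t=7: Δ0=11011011 Δ1=11010011 | 1Δ
t=8: Δ0=11010011 Δ1=11011011 Δ2=01011011 Δ3=01011010 Δ4=01001010 | 4Δ
t=9: Δ0=01001010 Δ1=01000010 | 1Δ
t=10: Δ0=01000010 Δ1=01001010 Δ2=11001010 Δ3=11001011 Δ4=11011011 | 4Δ

0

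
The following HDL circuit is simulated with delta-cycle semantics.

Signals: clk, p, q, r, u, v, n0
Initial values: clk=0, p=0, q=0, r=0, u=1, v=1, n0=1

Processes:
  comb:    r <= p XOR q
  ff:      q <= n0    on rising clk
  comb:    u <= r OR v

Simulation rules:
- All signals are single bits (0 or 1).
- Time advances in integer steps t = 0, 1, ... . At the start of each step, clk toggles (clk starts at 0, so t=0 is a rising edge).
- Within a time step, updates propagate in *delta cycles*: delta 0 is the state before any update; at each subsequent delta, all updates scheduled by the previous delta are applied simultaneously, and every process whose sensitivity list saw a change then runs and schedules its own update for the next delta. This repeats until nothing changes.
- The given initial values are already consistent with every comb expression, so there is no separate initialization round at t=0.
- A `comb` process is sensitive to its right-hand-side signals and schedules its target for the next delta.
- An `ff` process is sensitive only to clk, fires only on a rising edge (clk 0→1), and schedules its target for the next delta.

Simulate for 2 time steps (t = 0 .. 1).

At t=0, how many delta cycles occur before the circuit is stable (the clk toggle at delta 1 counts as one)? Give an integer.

3

t0.Δ0 v=1 clk=0 r=0 u=1 n0=1 q=0 p=0
t0.Δ1 v=1 clk=1 r=0 u=1 n0=1 q=0 p=0
t0.Δ2 v=1 clk=1 r=0 u=1 n0=1 q=1 p=0
t0.Δ3 v=1 clk=1 r=1 u=1 n0=1 q=1 p=0
t1.Δ0 v=1 clk=1 r=1 u=1 n0=1 q=1 p=0
t1.Δ1 v=1 clk=0 r=1 u=1 n0=1 q=1 p=0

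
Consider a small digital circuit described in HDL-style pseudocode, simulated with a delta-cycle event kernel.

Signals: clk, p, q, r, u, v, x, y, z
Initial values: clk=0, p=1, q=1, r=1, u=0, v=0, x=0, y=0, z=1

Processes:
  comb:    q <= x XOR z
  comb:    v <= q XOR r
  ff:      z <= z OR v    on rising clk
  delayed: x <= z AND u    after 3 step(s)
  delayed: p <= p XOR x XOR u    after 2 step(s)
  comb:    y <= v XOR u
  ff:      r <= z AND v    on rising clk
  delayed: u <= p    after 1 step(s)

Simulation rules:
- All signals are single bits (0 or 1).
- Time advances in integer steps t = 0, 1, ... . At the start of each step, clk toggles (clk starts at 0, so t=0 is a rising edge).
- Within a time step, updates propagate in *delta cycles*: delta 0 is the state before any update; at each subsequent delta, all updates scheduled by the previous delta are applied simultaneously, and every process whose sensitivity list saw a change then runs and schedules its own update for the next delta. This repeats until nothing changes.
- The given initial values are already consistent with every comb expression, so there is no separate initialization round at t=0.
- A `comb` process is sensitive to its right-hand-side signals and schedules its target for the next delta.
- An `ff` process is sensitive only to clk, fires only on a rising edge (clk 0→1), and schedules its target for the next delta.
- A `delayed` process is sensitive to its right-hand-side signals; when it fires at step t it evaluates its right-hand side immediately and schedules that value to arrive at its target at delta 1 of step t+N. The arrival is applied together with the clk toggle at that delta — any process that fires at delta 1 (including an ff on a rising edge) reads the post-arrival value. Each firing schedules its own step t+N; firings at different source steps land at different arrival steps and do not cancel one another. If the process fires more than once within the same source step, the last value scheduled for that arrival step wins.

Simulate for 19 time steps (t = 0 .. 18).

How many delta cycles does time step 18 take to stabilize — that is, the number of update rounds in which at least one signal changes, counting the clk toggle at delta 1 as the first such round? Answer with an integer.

t0.Δ0 r=1 v=0 clk=0 p=1 z=1 x=0 q=1 y=0 u=0
t0.Δ1 r=1 v=0 clk=1 p=1 z=1 x=0 q=1 y=0 u=0
t0.Δ2 r=0 v=0 clk=1 p=1 z=1 x=0 q=1 y=0 u=0
t0.Δ3 r=0 v=1 clk=1 p=1 z=1 x=0 q=1 y=0 u=0
t0.Δ4 r=0 v=1 clk=1 p=1 z=1 x=0 q=1 y=1 u=0
t1.Δ0 r=0 v=1 clk=1 p=1 z=1 x=0 q=1 y=1 u=0
t1.Δ1 r=0 v=1 clk=0 p=1 z=1 x=0 q=1 y=1 u=0
t2.Δ0 r=0 v=1 clk=0 p=1 z=1 x=0 q=1 y=1 u=0
t2.Δ1 r=0 v=1 clk=1 p=1 z=1 x=0 q=1 y=1 u=0
t2.Δ2 r=1 v=1 clk=1 p=1 z=1 x=0 q=1 y=1 u=0
t2.Δ3 r=1 v=0 clk=1 p=1 z=1 x=0 q=1 y=1 u=0
t2.Δ4 r=1 v=0 clk=1 p=1 z=1 x=0 q=1 y=0 u=0
t3.Δ0 r=1 v=0 clk=1 p=1 z=1 x=0 q=1 y=0 u=0
t3.Δ1 r=1 v=0 clk=0 p=1 z=1 x=0 q=1 y=0 u=0
t4.Δ0 r=1 v=0 clk=0 p=1 z=1 x=0 q=1 y=0 u=0
t4.Δ1 r=1 v=0 clk=1 p=1 z=1 x=0 q=1 y=0 u=0
t4.Δ2 r=0 v=0 clk=1 p=1 z=1 x=0 q=1 y=0 u=0
t4.Δ3 r=0 v=1 clk=1 p=1 z=1 x=0 q=1 y=0 u=0
t4.Δ4 r=0 v=1 clk=1 p=1 z=1 x=0 q=1 y=1 u=0
t5.Δ0 r=0 v=1 clk=1 p=1 z=1 x=0 q=1 y=1 u=0
t5.Δ1 r=0 v=1 clk=0 p=1 z=1 x=0 q=1 y=1 u=0
t6.Δ0 r=0 v=1 clk=0 p=1 z=1 x=0 q=1 y=1 u=0
t6.Δ1 r=0 v=1 clk=1 p=1 z=1 x=0 q=1 y=1 u=0
t6.Δ2 r=1 v=1 clk=1 p=1 z=1 x=0 q=1 y=1 u=0
t6.Δ3 r=1 v=0 clk=1 p=1 z=1 x=0 q=1 y=1 u=0
t6.Δ4 r=1 v=0 clk=1 p=1 z=1 x=0 q=1 y=0 u=0
t7.Δ0 r=1 v=0 clk=1 p=1 z=1 x=0 q=1 y=0 u=0
t7.Δ1 r=1 v=0 clk=0 p=1 z=1 x=0 q=1 y=0 u=0
t8.Δ0 r=1 v=0 clk=0 p=1 z=1 x=0 q=1 y=0 u=0
t8.Δ1 r=1 v=0 clk=1 p=1 z=1 x=0 q=1 y=0 u=0
t8.Δ2 r=0 v=0 clk=1 p=1 z=1 x=0 q=1 y=0 u=0
t8.Δ3 r=0 v=1 clk=1 p=1 z=1 x=0 q=1 y=0 u=0
t8.Δ4 r=0 v=1 clk=1 p=1 z=1 x=0 q=1 y=1 u=0
t9.Δ0 r=0 v=1 clk=1 p=1 z=1 x=0 q=1 y=1 u=0
t9.Δ1 r=0 v=1 clk=0 p=1 z=1 x=0 q=1 y=1 u=0
t10.Δ0 r=0 v=1 clk=0 p=1 z=1 x=0 q=1 y=1 u=0
t10.Δ1 r=0 v=1 clk=1 p=1 z=1 x=0 q=1 y=1 u=0
t10.Δ2 r=1 v=1 clk=1 p=1 z=1 x=0 q=1 y=1 u=0
t10.Δ3 r=1 v=0 clk=1 p=1 z=1 x=0 q=1 y=1 u=0
t10.Δ4 r=1 v=0 clk=1 p=1 z=1 x=0 q=1 y=0 u=0
t11.Δ0 r=1 v=0 clk=1 p=1 z=1 x=0 q=1 y=0 u=0
t11.Δ1 r=1 v=0 clk=0 p=1 z=1 x=0 q=1 y=0 u=0
t12.Δ0 r=1 v=0 clk=0 p=1 z=1 x=0 q=1 y=0 u=0
t12.Δ1 r=1 v=0 clk=1 p=1 z=1 x=0 q=1 y=0 u=0
t12.Δ2 r=0 v=0 clk=1 p=1 z=1 x=0 q=1 y=0 u=0
t12.Δ3 r=0 v=1 clk=1 p=1 z=1 x=0 q=1 y=0 u=0
t12.Δ4 r=0 v=1 clk=1 p=1 z=1 x=0 q=1 y=1 u=0
t13.Δ0 r=0 v=1 clk=1 p=1 z=1 x=0 q=1 y=1 u=0
t13.Δ1 r=0 v=1 clk=0 p=1 z=1 x=0 q=1 y=1 u=0
t14.Δ0 r=0 v=1 clk=0 p=1 z=1 x=0 q=1 y=1 u=0
t14.Δ1 r=0 v=1 clk=1 p=1 z=1 x=0 q=1 y=1 u=0
t14.Δ2 r=1 v=1 clk=1 p=1 z=1 x=0 q=1 y=1 u=0
t14.Δ3 r=1 v=0 clk=1 p=1 z=1 x=0 q=1 y=1 u=0
t14.Δ4 r=1 v=0 clk=1 p=1 z=1 x=0 q=1 y=0 u=0
t15.Δ0 r=1 v=0 clk=1 p=1 z=1 x=0 q=1 y=0 u=0
t15.Δ1 r=1 v=0 clk=0 p=1 z=1 x=0 q=1 y=0 u=0
t16.Δ0 r=1 v=0 clk=0 p=1 z=1 x=0 q=1 y=0 u=0
t16.Δ1 r=1 v=0 clk=1 p=1 z=1 x=0 q=1 y=0 u=0
t16.Δ2 r=0 v=0 clk=1 p=1 z=1 x=0 q=1 y=0 u=0
t16.Δ3 r=0 v=1 clk=1 p=1 z=1 x=0 q=1 y=0 u=0
t16.Δ4 r=0 v=1 clk=1 p=1 z=1 x=0 q=1 y=1 u=0
t17.Δ0 r=0 v=1 clk=1 p=1 z=1 x=0 q=1 y=1 u=0
t17.Δ1 r=0 v=1 clk=0 p=1 z=1 x=0 q=1 y=1 u=0
t18.Δ0 r=0 v=1 clk=0 p=1 z=1 x=0 q=1 y=1 u=0
t18.Δ1 r=0 v=1 clk=1 p=1 z=1 x=0 q=1 y=1 u=0
t18.Δ2 r=1 v=1 clk=1 p=1 z=1 x=0 q=1 y=1 u=0
t18.Δ3 r=1 v=0 clk=1 p=1 z=1 x=0 q=1 y=1 u=0
t18.Δ4 r=1 v=0 clk=1 p=1 z=1 x=0 q=1 y=0 u=0

4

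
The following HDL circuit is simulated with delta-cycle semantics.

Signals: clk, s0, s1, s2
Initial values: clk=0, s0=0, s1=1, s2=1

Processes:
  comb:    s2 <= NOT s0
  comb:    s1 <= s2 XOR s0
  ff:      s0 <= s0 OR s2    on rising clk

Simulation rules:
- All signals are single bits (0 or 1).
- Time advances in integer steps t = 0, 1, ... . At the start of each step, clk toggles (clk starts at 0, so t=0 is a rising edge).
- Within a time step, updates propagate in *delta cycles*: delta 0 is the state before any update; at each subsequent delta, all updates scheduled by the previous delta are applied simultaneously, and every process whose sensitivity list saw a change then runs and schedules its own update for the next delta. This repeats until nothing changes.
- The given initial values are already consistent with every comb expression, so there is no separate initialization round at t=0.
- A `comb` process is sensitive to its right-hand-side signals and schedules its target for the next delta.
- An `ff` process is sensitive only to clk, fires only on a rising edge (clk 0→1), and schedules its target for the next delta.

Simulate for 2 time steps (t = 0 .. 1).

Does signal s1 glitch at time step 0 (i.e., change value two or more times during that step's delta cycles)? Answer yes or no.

t=0 Δ0: s1=1 clk=0 s2=1 s0=0
  Δ1: clk:0→1
  Δ2: s0:0→1
  Δ3: s1:1→0, s2:1→0
  Δ4: s1:0→1
  (4Δ to stable)
t=1 Δ0: s1=1 clk=1 s2=0 s0=1
  Δ1: clk:1→0
  (1Δ to stable)

yes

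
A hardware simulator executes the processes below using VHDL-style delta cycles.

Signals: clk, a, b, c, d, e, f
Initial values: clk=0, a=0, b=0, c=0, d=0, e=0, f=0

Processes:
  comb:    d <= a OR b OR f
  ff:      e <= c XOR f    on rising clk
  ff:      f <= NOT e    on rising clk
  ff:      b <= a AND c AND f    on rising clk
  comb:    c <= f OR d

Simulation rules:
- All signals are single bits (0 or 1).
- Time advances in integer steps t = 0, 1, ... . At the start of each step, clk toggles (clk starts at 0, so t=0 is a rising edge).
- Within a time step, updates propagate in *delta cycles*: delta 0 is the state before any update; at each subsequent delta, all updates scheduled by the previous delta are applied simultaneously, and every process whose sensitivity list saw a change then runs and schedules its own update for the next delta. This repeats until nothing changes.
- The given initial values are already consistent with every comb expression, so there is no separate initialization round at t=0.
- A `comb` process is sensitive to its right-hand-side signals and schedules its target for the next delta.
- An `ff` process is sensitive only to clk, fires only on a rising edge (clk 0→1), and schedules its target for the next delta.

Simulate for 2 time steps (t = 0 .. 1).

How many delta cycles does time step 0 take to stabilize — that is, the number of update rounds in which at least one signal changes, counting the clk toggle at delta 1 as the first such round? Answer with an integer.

3

t0.Δ0 a=0 b=0 e=0 f=0 d=0 c=0 clk=0
t0.Δ1 a=0 b=0 e=0 f=0 d=0 c=0 clk=1
t0.Δ2 a=0 b=0 e=0 f=1 d=0 c=0 clk=1
t0.Δ3 a=0 b=0 e=0 f=1 d=1 c=1 clk=1
t1.Δ0 a=0 b=0 e=0 f=1 d=1 c=1 clk=1
t1.Δ1 a=0 b=0 e=0 f=1 d=1 c=1 clk=0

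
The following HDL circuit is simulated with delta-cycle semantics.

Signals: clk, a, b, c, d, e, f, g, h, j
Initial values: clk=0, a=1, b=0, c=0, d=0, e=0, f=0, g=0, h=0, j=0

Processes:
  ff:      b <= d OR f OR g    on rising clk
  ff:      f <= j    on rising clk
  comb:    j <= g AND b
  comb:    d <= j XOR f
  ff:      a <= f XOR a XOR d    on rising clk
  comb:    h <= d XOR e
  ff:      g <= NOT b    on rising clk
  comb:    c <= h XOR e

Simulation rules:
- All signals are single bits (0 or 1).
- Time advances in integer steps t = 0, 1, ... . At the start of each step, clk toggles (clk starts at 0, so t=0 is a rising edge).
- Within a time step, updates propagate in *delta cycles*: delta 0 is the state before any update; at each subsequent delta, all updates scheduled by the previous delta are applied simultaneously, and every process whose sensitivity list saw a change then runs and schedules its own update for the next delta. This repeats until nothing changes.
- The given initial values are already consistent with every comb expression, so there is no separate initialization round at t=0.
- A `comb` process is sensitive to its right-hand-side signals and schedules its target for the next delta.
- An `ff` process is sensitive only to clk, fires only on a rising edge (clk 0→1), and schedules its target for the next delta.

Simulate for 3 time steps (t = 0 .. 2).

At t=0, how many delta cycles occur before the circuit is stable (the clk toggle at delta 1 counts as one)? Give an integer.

t0.Δ0 g=0 f=0 h=0 b=0 clk=0 e=0 d=0 c=0 j=0 a=1
t0.Δ1 g=0 f=0 h=0 b=0 clk=1 e=0 d=0 c=0 j=0 a=1
t0.Δ2 g=1 f=0 h=0 b=0 clk=1 e=0 d=0 c=0 j=0 a=1
t1.Δ0 g=1 f=0 h=0 b=0 clk=1 e=0 d=0 c=0 j=0 a=1
t1.Δ1 g=1 f=0 h=0 b=0 clk=0 e=0 d=0 c=0 j=0 a=1
t2.Δ0 g=1 f=0 h=0 b=0 clk=0 e=0 d=0 c=0 j=0 a=1
t2.Δ1 g=1 f=0 h=0 b=0 clk=1 e=0 d=0 c=0 j=0 a=1
t2.Δ2 g=1 f=0 h=0 b=1 clk=1 e=0 d=0 c=0 j=0 a=1
t2.Δ3 g=1 f=0 h=0 b=1 clk=1 e=0 d=0 c=0 j=1 a=1
t2.Δ4 g=1 f=0 h=0 b=1 clk=1 e=0 d=1 c=0 j=1 a=1
t2.Δ5 g=1 f=0 h=1 b=1 clk=1 e=0 d=1 c=0 j=1 a=1
t2.Δ6 g=1 f=0 h=1 b=1 clk=1 e=0 d=1 c=1 j=1 a=1

2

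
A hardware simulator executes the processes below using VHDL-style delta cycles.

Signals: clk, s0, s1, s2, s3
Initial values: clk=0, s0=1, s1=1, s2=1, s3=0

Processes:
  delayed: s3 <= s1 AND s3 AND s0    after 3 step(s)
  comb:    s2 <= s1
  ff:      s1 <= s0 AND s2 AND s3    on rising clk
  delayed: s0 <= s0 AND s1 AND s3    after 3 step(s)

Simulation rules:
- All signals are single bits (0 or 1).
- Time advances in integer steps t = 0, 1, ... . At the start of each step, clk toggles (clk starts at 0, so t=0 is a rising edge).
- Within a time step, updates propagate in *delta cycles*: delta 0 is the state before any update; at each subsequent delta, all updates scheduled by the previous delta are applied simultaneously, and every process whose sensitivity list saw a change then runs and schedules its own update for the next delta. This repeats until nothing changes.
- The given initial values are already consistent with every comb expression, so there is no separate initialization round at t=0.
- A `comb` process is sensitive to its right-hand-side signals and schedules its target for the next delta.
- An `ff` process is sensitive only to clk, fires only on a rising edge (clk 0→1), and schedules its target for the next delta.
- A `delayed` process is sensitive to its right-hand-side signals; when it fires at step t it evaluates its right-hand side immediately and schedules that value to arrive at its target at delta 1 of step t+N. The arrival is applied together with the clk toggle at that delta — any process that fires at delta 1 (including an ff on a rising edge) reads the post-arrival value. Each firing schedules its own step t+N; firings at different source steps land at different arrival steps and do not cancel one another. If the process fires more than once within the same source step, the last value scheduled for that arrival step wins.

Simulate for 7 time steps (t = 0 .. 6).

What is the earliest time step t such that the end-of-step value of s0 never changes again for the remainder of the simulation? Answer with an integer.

[bits: s0,clk,s3,s1,s2]
t=0: Δ0=10011 Δ1=11011 Δ2=11001 Δ3=11000 | 3Δ
t=1: Δ0=11000 Δ1=10000 | 1Δ
t=2: Δ0=10000 Δ1=11000 | 1Δ
t=3: Δ0=11000 Δ1=00000 | 1Δ
t=4: Δ0=00000 Δ1=01000 | 1Δ
t=5: Δ0=01000 Δ1=00000 | 1Δ
t=6: Δ0=00000 Δ1=01000 | 1Δ

3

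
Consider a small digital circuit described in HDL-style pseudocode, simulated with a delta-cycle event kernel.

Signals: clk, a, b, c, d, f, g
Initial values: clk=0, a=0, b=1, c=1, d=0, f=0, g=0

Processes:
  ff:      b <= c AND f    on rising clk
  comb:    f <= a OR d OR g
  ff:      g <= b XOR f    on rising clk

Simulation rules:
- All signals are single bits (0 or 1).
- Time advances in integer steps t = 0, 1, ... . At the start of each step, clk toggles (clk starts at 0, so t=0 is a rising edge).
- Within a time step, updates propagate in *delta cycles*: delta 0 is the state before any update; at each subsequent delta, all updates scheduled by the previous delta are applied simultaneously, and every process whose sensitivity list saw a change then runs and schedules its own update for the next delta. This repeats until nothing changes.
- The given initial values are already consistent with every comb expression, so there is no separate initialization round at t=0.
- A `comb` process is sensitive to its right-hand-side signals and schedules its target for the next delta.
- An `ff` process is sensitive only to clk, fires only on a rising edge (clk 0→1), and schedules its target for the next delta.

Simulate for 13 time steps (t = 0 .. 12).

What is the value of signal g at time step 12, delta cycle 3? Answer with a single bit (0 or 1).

t=0 Δ0: g=0 clk=0 b=1 c=1 f=0 d=0 a=0
  Δ1: clk:0→1
  Δ2: g:0→1, b:1→0
  Δ3: f:0→1
  (3Δ to stable)
t=1 Δ0: g=1 clk=1 b=0 c=1 f=1 d=0 a=0
  Δ1: clk:1→0
  (1Δ to stable)
t=2 Δ0: g=1 clk=0 b=0 c=1 f=1 d=0 a=0
  Δ1: clk:0→1
  Δ2: b:0→1
  (2Δ to stable)
t=3 Δ0: g=1 clk=1 b=1 c=1 f=1 d=0 a=0
  Δ1: clk:1→0
  (1Δ to stable)
t=4 Δ0: g=1 clk=0 b=1 c=1 f=1 d=0 a=0
  Δ1: clk:0→1
  Δ2: g:1→0
  Δ3: f:1→0
  (3Δ to stable)
t=5 Δ0: g=0 clk=1 b=1 c=1 f=0 d=0 a=0
  Δ1: clk:1→0
  (1Δ to stable)
t=6 Δ0: g=0 clk=0 b=1 c=1 f=0 d=0 a=0
  Δ1: clk:0→1
  Δ2: g:0→1, b:1→0
  Δ3: f:0→1
  (3Δ to stable)
t=7 Δ0: g=1 clk=1 b=0 c=1 f=1 d=0 a=0
  Δ1: clk:1→0
  (1Δ to stable)
t=8 Δ0: g=1 clk=0 b=0 c=1 f=1 d=0 a=0
  Δ1: clk:0→1
  Δ2: b:0→1
  (2Δ to stable)
t=9 Δ0: g=1 clk=1 b=1 c=1 f=1 d=0 a=0
  Δ1: clk:1→0
  (1Δ to stable)
t=10 Δ0: g=1 clk=0 b=1 c=1 f=1 d=0 a=0
  Δ1: clk:0→1
  Δ2: g:1→0
  Δ3: f:1→0
  (3Δ to stable)
t=11 Δ0: g=0 clk=1 b=1 c=1 f=0 d=0 a=0
  Δ1: clk:1→0
  (1Δ to stable)
t=12 Δ0: g=0 clk=0 b=1 c=1 f=0 d=0 a=0
  Δ1: clk:0→1
  Δ2: g:0→1, b:1→0
  Δ3: f:0→1
  (3Δ to stable)

1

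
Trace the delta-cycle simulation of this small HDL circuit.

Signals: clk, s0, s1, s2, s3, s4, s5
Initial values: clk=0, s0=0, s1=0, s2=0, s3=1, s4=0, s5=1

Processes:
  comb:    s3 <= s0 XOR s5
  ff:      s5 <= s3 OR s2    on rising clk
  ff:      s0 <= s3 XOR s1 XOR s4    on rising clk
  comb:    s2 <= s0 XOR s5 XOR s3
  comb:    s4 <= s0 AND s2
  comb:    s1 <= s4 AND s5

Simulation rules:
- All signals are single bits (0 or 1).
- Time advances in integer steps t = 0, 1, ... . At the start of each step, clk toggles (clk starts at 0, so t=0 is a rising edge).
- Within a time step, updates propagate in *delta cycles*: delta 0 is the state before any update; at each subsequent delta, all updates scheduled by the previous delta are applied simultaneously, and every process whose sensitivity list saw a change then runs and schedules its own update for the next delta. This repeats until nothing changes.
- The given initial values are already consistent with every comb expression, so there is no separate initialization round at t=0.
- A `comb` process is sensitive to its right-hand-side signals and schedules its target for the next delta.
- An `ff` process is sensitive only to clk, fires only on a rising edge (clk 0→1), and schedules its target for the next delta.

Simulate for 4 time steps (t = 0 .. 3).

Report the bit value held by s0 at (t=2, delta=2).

[bits: clk,s5,s0,s2,s1,s3,s4]
t=0: Δ0=0100010 Δ1=1100010 Δ2=1110010 Δ3=1111000 Δ4=1110001 Δ5=1110100 Δ6=1110000 | 6Δ
t=1: Δ0=1110000 Δ1=0110000 | 1Δ
t=2: Δ0=0110000 Δ1=1110000 Δ2=1000000 | 2Δ
t=3: Δ0=1000000 Δ1=0000000 | 1Δ

0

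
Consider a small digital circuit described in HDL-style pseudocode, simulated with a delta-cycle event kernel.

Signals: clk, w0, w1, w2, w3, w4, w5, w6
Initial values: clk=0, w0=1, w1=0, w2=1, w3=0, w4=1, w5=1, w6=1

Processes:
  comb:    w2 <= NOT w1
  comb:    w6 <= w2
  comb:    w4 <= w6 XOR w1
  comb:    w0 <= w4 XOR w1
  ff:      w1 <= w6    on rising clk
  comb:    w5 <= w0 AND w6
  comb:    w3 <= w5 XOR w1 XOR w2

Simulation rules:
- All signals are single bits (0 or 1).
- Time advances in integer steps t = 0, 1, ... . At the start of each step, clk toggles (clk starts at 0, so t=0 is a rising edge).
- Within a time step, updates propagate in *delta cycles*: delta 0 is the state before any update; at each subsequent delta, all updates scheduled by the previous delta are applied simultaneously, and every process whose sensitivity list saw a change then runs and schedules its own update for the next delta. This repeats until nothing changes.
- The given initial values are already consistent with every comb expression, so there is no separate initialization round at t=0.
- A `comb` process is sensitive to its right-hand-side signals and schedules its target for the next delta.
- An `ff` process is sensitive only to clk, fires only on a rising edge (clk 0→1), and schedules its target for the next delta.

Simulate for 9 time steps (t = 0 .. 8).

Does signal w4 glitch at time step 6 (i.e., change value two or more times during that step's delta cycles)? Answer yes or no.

t=0 Δ0: w4=1 w2=1 clk=0 w3=0 w0=1 w1=0 w6=1 w5=1
  Δ1: clk:0→1
  Δ2: w1:0→1
  Δ3: w4:1→0, w2:1→0, w3:0→1, w0:1→0
  Δ4: w3:1→0, w0:0→1, w6:1→0, w5:1→0
  Δ5: w4:0→1, w3:0→1
  Δ6: w0:1→0
  (6Δ to stable)
t=1 Δ0: w4=1 w2=0 clk=1 w3=1 w0=0 w1=1 w6=0 w5=0
  Δ1: clk:1→0
  (1Δ to stable)
t=2 Δ0: w4=1 w2=0 clk=0 w3=1 w0=0 w1=1 w6=0 w5=0
  Δ1: clk:0→1
  Δ2: w1:1→0
  Δ3: w4:1→0, w2:0→1, w3:1→0, w0:0→1
  Δ4: w3:0→1, w0:1→0, w6:0→1
  Δ5: w4:0→1
  Δ6: w0:0→1
  Δ7: w5:0→1
  Δ8: w3:1→0
  (8Δ to stable)
t=3 Δ0: w4=1 w2=1 clk=1 w3=0 w0=1 w1=0 w6=1 w5=1
  Δ1: clk:1→0
  (1Δ to stable)
t=4 Δ0: w4=1 w2=1 clk=0 w3=0 w0=1 w1=0 w6=1 w5=1
  Δ1: clk:0→1
  Δ2: w1:0→1
  Δ3: w4:1→0, w2:1→0, w3:0→1, w0:1→0
  Δ4: w3:1→0, w0:0→1, w6:1→0, w5:1→0
  Δ5: w4:0→1, w3:0→1
  Δ6: w0:1→0
  (6Δ to stable)
t=5 Δ0: w4=1 w2=0 clk=1 w3=1 w0=0 w1=1 w6=0 w5=0
  Δ1: clk:1→0
  (1Δ to stable)
t=6 Δ0: w4=1 w2=0 clk=0 w3=1 w0=0 w1=1 w6=0 w5=0
  Δ1: clk:0→1
  Δ2: w1:1→0
  Δ3: w4:1→0, w2:0→1, w3:1→0, w0:0→1
  Δ4: w3:0→1, w0:1→0, w6:0→1
  Δ5: w4:0→1
  Δ6: w0:0→1
  Δ7: w5:0→1
  Δ8: w3:1→0
  (8Δ to stable)
t=7 Δ0: w4=1 w2=1 clk=1 w3=0 w0=1 w1=0 w6=1 w5=1
  Δ1: clk:1→0
  (1Δ to stable)
t=8 Δ0: w4=1 w2=1 clk=0 w3=0 w0=1 w1=0 w6=1 w5=1
  Δ1: clk:0→1
  Δ2: w1:0→1
  Δ3: w4:1→0, w2:1→0, w3:0→1, w0:1→0
  Δ4: w3:1→0, w0:0→1, w6:1→0, w5:1→0
  Δ5: w4:0→1, w3:0→1
  Δ6: w0:1→0
  (6Δ to stable)

yes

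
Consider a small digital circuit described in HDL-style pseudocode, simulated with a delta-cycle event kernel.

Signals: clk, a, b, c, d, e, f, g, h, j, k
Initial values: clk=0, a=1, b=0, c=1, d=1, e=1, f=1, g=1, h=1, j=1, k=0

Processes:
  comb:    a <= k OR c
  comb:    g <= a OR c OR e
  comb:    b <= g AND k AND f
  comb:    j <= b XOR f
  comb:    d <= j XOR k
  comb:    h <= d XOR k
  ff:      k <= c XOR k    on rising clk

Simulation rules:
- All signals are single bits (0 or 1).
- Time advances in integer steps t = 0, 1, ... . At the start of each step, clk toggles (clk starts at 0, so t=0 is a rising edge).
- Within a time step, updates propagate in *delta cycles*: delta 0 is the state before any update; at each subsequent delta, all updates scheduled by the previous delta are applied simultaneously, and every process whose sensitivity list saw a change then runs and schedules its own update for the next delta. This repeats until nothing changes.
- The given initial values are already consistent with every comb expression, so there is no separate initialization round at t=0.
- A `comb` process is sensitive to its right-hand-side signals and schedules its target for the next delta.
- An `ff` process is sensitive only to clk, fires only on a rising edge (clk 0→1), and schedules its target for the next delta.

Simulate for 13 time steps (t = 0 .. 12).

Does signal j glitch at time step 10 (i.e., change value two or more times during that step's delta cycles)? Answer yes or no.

t=0 Δ0: d=1 b=0 e=1 j=1 k=0 g=1 clk=0 h=1 f=1 c=1 a=1
  Δ1: clk:0→1
  Δ2: k:0→1
  Δ3: d:1→0, b:0→1, h:1→0
  Δ4: j:1→0, h:0→1
  Δ5: d:0→1
  Δ6: h:1→0
  (6Δ to stable)
t=1 Δ0: d=1 b=1 e=1 j=0 k=1 g=1 clk=1 h=0 f=1 c=1 a=1
  Δ1: clk:1→0
  (1Δ to stable)
t=2 Δ0: d=1 b=1 e=1 j=0 k=1 g=1 clk=0 h=0 f=1 c=1 a=1
  Δ1: clk:0→1
  Δ2: k:1→0
  Δ3: d:1→0, b:1→0, h:0→1
  Δ4: j:0→1, h:1→0
  Δ5: d:0→1
  Δ6: h:0→1
  (6Δ to stable)
t=3 Δ0: d=1 b=0 e=1 j=1 k=0 g=1 clk=1 h=1 f=1 c=1 a=1
  Δ1: clk:1→0
  (1Δ to stable)
t=4 Δ0: d=1 b=0 e=1 j=1 k=0 g=1 clk=0 h=1 f=1 c=1 a=1
  Δ1: clk:0→1
  Δ2: k:0→1
  Δ3: d:1→0, b:0→1, h:1→0
  Δ4: j:1→0, h:0→1
  Δ5: d:0→1
  Δ6: h:1→0
  (6Δ to stable)
t=5 Δ0: d=1 b=1 e=1 j=0 k=1 g=1 clk=1 h=0 f=1 c=1 a=1
  Δ1: clk:1→0
  (1Δ to stable)
t=6 Δ0: d=1 b=1 e=1 j=0 k=1 g=1 clk=0 h=0 f=1 c=1 a=1
  Δ1: clk:0→1
  Δ2: k:1→0
  Δ3: d:1→0, b:1→0, h:0→1
  Δ4: j:0→1, h:1→0
  Δ5: d:0→1
  Δ6: h:0→1
  (6Δ to stable)
t=7 Δ0: d=1 b=0 e=1 j=1 k=0 g=1 clk=1 h=1 f=1 c=1 a=1
  Δ1: clk:1→0
  (1Δ to stable)
t=8 Δ0: d=1 b=0 e=1 j=1 k=0 g=1 clk=0 h=1 f=1 c=1 a=1
  Δ1: clk:0→1
  Δ2: k:0→1
  Δ3: d:1→0, b:0→1, h:1→0
  Δ4: j:1→0, h:0→1
  Δ5: d:0→1
  Δ6: h:1→0
  (6Δ to stable)
t=9 Δ0: d=1 b=1 e=1 j=0 k=1 g=1 clk=1 h=0 f=1 c=1 a=1
  Δ1: clk:1→0
  (1Δ to stable)
t=10 Δ0: d=1 b=1 e=1 j=0 k=1 g=1 clk=0 h=0 f=1 c=1 a=1
  Δ1: clk:0→1
  Δ2: k:1→0
  Δ3: d:1→0, b:1→0, h:0→1
  Δ4: j:0→1, h:1→0
  Δ5: d:0→1
  Δ6: h:0→1
  (6Δ to stable)
t=11 Δ0: d=1 b=0 e=1 j=1 k=0 g=1 clk=1 h=1 f=1 c=1 a=1
  Δ1: clk:1→0
  (1Δ to stable)
t=12 Δ0: d=1 b=0 e=1 j=1 k=0 g=1 clk=0 h=1 f=1 c=1 a=1
  Δ1: clk:0→1
  Δ2: k:0→1
  Δ3: d:1→0, b:0→1, h:1→0
  Δ4: j:1→0, h:0→1
  Δ5: d:0→1
  Δ6: h:1→0
  (6Δ to stable)

no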